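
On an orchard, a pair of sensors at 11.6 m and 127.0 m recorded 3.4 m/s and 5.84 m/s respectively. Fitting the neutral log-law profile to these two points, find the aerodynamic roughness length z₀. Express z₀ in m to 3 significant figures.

Log law: V(z) ∝ ln(z/z₀). With r = V₁/V₂ = 3.4/5.84 = 0.58219,
r · ln(z₂/z₀) = ln(z₁/z₀) ⇒ ln z₀ = (ln z₁ − r·ln z₂)/(1 − r)
ln z₀ = (2.45101 − 0.58219×4.84419) / 0.41781 = -0.8838
z₀ = exp(-0.8838) = 0.4132 m

z₀ ≈ 0.413 m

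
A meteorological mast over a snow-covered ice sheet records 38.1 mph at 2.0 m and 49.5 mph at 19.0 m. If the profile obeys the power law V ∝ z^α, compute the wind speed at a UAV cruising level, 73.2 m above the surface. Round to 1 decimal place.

First find α: α = ln(V₂/V₁)/ln(z₂/z₁) = ln(49.5/38.1)/ln(19.0/2.0) = 0.26176/2.25129 = 0.1163
Extrapolate from 19.0 m to 73.2 m: V₃ = 49.5 × (73.2/19.0)^0.1163 = 49.5 × 1.1698 = 57.9044 mph

57.9 mph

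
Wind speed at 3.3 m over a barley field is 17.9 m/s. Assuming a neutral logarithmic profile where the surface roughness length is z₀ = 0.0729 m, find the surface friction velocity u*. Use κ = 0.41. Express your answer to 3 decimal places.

Log law: V(z) = (u*/κ) · ln(z/z₀) ⇒ u* = κ · V / ln(z/z₀)
u* = 0.41 × 17.9 / ln(3.3/0.0729) = 0.41 × 17.9 / 3.8126
   = 7.3390 / 3.8126 = 1.9249 m/s

u* ≈ 1.925 m/s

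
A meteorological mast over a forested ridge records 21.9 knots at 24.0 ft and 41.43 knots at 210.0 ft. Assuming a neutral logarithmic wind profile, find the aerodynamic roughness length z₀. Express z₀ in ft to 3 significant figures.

z₀ ≈ 2.11 ft

Log law: V(z) ∝ ln(z/z₀). With r = V₁/V₂ = 21.9/41.43 = 0.52860,
r · ln(z₂/z₀) = ln(z₁/z₀) ⇒ ln z₀ = (ln z₁ − r·ln z₂)/(1 − r)
ln z₀ = (3.17805 − 0.52860×5.34711) / 0.47140 = 0.7458
z₀ = exp(0.7458) = 2.108 ft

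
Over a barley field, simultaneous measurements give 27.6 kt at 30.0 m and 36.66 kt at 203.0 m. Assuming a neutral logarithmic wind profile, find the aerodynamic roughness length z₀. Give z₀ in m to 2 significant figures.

Log law: V(z) ∝ ln(z/z₀). With r = V₁/V₂ = 27.6/36.66 = 0.75286,
r · ln(z₂/z₀) = ln(z₁/z₀) ⇒ ln z₀ = (ln z₁ − r·ln z₂)/(1 − r)
ln z₀ = (3.40120 − 0.75286×5.31321) / 0.24714 = -2.4235
z₀ = exp(-2.4235) = 0.08861 m

z₀ ≈ 0.089 m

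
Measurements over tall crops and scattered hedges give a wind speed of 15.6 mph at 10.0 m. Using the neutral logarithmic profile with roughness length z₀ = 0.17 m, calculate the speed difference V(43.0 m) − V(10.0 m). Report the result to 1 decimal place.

Log law: V₂ = V₁ · ln(z₂/z₀)/ln(z₁/z₀) = 15.6 × 5.5332/4.0745 = 21.1845 mph
ΔV = 21.1845 − 15.6 = 5.5845 mph

5.6 mph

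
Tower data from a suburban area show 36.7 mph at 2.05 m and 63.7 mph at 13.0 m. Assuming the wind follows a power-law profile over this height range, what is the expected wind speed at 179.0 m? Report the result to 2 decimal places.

139.36 mph

First find α: α = ln(V₂/V₁)/ln(z₂/z₁) = ln(63.7/36.7)/ln(13.0/2.05) = 0.55141/1.84711 = 0.2985
Extrapolate from 13.0 m to 179.0 m: V₃ = 63.7 × (179.0/13.0)^0.2985 = 63.7 × 2.1877 = 139.3581 mph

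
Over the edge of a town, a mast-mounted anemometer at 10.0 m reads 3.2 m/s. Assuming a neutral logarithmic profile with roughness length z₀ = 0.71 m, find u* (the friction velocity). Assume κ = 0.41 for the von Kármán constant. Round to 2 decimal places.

u* ≈ 0.50 m/s

Log law: V(z) = (u*/κ) · ln(z/z₀) ⇒ u* = κ · V / ln(z/z₀)
u* = 0.41 × 3.2 / ln(10.0/0.71) = 0.41 × 3.2 / 2.6451
   = 1.3120 / 2.6451 = 0.4960 m/s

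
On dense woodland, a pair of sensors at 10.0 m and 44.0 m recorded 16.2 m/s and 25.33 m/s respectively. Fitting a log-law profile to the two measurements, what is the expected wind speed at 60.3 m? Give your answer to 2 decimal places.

27.27 m/s

Log law: V ∝ ln(z/z₀). From the pair, with r = V₁/V₂ = 0.63956,
ln z₀ = (ln z₁ − r·ln z₂)/(1 − r) = (2.3026 − 0.63956×3.7842)/0.36044 = -0.3263 → z₀ = 0.7216 m
V₃ = V₁ · ln(z₃/z₀)/ln(z₁/z₀) = 16.2 × 4.4257/2.6289 = 27.2720 m/s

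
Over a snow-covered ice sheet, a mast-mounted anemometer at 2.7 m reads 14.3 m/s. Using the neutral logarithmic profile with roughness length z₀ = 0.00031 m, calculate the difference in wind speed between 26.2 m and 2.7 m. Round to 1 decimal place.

3.6 m/s

Log law: V₂ = V₁ · ln(z₂/z₀)/ln(z₁/z₀) = 14.3 × 11.3447/9.0722 = 17.8820 m/s
ΔV = 17.8820 − 14.3 = 3.5820 m/s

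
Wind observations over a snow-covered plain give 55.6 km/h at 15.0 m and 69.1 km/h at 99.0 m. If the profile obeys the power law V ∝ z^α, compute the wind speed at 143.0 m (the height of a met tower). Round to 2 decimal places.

72.09 km/h

First find α: α = ln(V₂/V₁)/ln(z₂/z₁) = ln(69.1/55.6)/ln(99.0/15.0) = 0.21737/1.88707 = 0.1152
Extrapolate from 99.0 m to 143.0 m: V₃ = 69.1 × (143.0/99.0)^0.1152 = 69.1 × 1.0433 = 72.0898 km/h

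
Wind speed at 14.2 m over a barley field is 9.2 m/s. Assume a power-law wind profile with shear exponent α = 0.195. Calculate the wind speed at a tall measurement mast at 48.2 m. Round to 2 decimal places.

11.68 m/s

Power-law profile: V₂ = V₁ · (z₂/z₁)^α
V₂ = 9.2 × (48.2/14.2)^0.195 = 9.2 × (3.3944)^0.195
    = 9.2 × 1.2691 = 11.6758 m/s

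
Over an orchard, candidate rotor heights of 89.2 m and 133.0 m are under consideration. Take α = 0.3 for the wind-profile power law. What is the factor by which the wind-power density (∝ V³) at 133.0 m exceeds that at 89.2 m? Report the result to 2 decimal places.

1.43

Speed ratio: V_B/V_A = (z_B/z_A)^α = (133.0/89.2)^0.3 = (1.4910)^0.3 = 1.12732
Power-density ratio: P_B/P_A = (V_B/V_A)³ = (1.12732)³ = 1.43264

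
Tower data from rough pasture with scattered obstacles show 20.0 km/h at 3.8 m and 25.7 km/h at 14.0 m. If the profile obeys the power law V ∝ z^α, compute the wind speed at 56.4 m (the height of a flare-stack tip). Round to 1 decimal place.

33.6 km/h

First find α: α = ln(V₂/V₁)/ln(z₂/z₁) = ln(25.7/20.0)/ln(14.0/3.8) = 0.25076/1.30406 = 0.1923
Extrapolate from 14.0 m to 56.4 m: V₃ = 25.7 × (56.4/14.0)^0.1923 = 25.7 × 1.3073 = 33.5968 km/h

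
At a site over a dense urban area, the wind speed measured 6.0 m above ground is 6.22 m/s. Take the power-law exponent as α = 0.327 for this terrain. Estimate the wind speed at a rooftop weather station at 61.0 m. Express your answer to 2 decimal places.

13.28 m/s

Power-law profile: V₂ = V₁ · (z₂/z₁)^α
V₂ = 6.22 × (61.0/6.0)^0.327 = 6.22 × (10.1667)^0.327
    = 6.22 × 2.1348 = 13.2782 m/s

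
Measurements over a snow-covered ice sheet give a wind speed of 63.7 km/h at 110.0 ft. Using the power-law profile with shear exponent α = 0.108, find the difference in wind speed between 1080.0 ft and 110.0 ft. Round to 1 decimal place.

Power law: V₂ = V₁ · (z₂/z₁)^α = 63.7 × (9.8182)^0.108 = 81.5227 km/h
ΔV = 81.5227 − 63.7 = 17.8227 km/h

17.8 km/h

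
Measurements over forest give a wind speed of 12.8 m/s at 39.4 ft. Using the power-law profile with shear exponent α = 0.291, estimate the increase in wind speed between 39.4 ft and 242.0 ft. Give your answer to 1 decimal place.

Power law: V₂ = V₁ · (z₂/z₁)^α = 12.8 × (6.1421)^0.291 = 21.7076 m/s
ΔV = 21.7076 − 12.8 = 8.9076 m/s

8.9 m/s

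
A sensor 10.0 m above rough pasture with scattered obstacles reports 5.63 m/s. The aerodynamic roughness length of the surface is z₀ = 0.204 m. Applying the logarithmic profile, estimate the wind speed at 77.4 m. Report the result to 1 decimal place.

Log law: V(z) ∝ ln(z/z₀), so V₂/V₁ = ln(z₂/z₀) / ln(z₁/z₀).
ln(77.4/0.204) = 5.9386, ln(10.0/0.204) = 3.8922
V₂ = 5.63 × 5.9386/3.8922 = 5.63 × 1.5258 = 8.5901 m/s

8.6 m/s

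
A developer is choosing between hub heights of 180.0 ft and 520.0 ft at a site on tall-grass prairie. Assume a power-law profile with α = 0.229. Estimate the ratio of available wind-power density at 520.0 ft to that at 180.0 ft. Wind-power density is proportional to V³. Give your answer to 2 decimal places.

2.07

Speed ratio: V_B/V_A = (z_B/z_A)^α = (520.0/180.0)^0.229 = (2.8889)^0.229 = 1.27499
Power-density ratio: P_B/P_A = (V_B/V_A)³ = (1.27499)³ = 2.07263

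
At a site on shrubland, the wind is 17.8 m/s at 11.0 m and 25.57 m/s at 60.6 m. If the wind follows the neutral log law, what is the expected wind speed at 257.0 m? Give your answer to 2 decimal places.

Log law: V ∝ ln(z/z₀). From the pair, with r = V₁/V₂ = 0.69613,
ln z₀ = (ln z₁ − r·ln z₂)/(1 − r) = (2.3979 − 0.69613×4.1043)/0.30387 = -1.5112 → z₀ = 0.2206 m
V₃ = V₁ · ln(z₃/z₀)/ln(z₁/z₀) = 17.8 × 7.0603/3.9091 = 32.1487 m/s

32.15 m/s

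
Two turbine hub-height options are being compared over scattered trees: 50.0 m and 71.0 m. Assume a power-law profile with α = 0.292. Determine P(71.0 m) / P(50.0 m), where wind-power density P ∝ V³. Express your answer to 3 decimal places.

Speed ratio: V_B/V_A = (z_B/z_A)^α = (71.0/50.0)^0.292 = (1.4200)^0.292 = 1.10782
Power-density ratio: P_B/P_A = (V_B/V_A)³ = (1.10782)³ = 1.35958

1.360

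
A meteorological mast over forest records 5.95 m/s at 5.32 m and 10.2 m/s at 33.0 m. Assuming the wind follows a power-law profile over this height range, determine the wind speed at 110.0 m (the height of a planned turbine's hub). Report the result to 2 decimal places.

14.56 m/s

First find α: α = ln(V₂/V₁)/ln(z₂/z₁) = ln(10.2/5.95)/ln(33.0/5.32) = 0.53900/1.82503 = 0.2953
Extrapolate from 33.0 m to 110.0 m: V₃ = 10.2 × (110.0/33.0)^0.2953 = 10.2 × 1.4270 = 14.5554 m/s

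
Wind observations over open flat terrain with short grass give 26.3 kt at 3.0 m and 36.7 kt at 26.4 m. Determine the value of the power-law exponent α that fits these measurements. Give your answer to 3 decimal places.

α ≈ 0.153

Power law: V₂/V₁ = (z₂/z₁)^α ⇒ α = ln(V₂/V₁) / ln(z₂/z₁)
α = ln(36.7/26.3) / ln(26.4/3.0) = ln(1.3954) / ln(8.8000)
  = 0.33321 / 2.17475 = 0.15322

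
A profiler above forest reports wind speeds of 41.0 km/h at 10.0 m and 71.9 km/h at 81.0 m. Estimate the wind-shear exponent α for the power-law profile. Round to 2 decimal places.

α ≈ 0.27

Power law: V₂/V₁ = (z₂/z₁)^α ⇒ α = ln(V₂/V₁) / ln(z₂/z₁)
α = ln(71.9/41.0) / ln(81.0/10.0) = ln(1.7537) / ln(8.1000)
  = 0.56170 / 2.09186 = 0.26852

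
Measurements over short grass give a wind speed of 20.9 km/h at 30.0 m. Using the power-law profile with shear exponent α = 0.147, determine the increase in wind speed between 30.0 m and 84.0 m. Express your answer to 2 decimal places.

Power law: V₂ = V₁ · (z₂/z₁)^α = 20.9 × (2.8000)^0.147 = 24.3152 km/h
ΔV = 24.3152 − 20.9 = 3.4152 km/h

3.42 km/h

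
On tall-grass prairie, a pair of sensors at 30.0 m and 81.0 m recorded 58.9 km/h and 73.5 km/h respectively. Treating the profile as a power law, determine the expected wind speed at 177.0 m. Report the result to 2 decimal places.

87.49 km/h

First find α: α = ln(V₂/V₁)/ln(z₂/z₁) = ln(73.5/58.9)/ln(81.0/30.0) = 0.22144/0.99325 = 0.2229
Extrapolate from 81.0 m to 177.0 m: V₃ = 73.5 × (177.0/81.0)^0.2229 = 73.5 × 1.1904 = 87.4935 km/h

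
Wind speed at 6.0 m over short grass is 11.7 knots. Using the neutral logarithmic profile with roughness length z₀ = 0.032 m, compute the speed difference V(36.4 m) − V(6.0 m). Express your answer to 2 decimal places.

Log law: V₂ = V₁ · ln(z₂/z₀)/ln(z₁/z₀) = 11.7 × 7.0366/5.2338 = 15.7301 knots
ΔV = 15.7301 − 11.7 = 4.0301 knots

4.03 knots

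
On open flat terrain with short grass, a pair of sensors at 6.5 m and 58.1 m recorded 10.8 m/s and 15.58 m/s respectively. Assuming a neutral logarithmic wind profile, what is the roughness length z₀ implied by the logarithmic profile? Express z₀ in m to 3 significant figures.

z₀ ≈ 0.0461 m

Log law: V(z) ∝ ln(z/z₀). With r = V₁/V₂ = 10.8/15.58 = 0.69320,
r · ln(z₂/z₀) = ln(z₁/z₀) ⇒ ln z₀ = (ln z₁ − r·ln z₂)/(1 − r)
ln z₀ = (1.87180 − 0.69320×4.06217) / 0.30680 = -3.0771
z₀ = exp(-3.0771) = 0.04609 m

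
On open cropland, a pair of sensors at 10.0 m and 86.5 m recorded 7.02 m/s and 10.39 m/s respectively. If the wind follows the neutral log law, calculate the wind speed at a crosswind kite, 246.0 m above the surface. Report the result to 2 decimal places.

Log law: V ∝ ln(z/z₀). From the pair, with r = V₁/V₂ = 0.67565,
ln z₀ = (ln z₁ − r·ln z₂)/(1 − r) = (2.3026 − 0.67565×4.4601)/0.32435 = -2.1918 → z₀ = 0.1117 m
V₃ = V₁ · ln(z₃/z₀)/ln(z₁/z₀) = 7.02 × 7.6971/4.4944 = 12.0225 m/s

12.02 m/s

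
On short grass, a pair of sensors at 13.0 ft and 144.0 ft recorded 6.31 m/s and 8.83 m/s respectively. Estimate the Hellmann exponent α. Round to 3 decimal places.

Power law: V₂/V₁ = (z₂/z₁)^α ⇒ α = ln(V₂/V₁) / ln(z₂/z₁)
α = ln(8.83/6.31) / ln(144.0/13.0) = ln(1.3994) / ln(11.0769)
  = 0.33602 / 2.40486 = 0.13972

α ≈ 0.140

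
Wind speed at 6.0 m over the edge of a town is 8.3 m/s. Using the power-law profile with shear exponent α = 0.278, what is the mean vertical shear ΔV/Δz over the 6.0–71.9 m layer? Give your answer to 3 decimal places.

Power law: V₂ = V₁ · (z₂/z₁)^α = 8.3 × (11.9833)^0.278 = 16.5548 m/s
ΔV/Δz = (16.5548 − 8.3)/(71.9 − 6.0) = 8.2548/65.9000 = 0.12526 m/s/m

0.125 m/s/m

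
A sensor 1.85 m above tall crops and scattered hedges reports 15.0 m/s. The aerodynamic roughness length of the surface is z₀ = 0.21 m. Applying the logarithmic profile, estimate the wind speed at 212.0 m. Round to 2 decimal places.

47.69 m/s

Log law: V(z) ∝ ln(z/z₀), so V₂/V₁ = ln(z₂/z₀) / ln(z₁/z₀).
ln(212.0/0.21) = 6.9172, ln(1.85/0.21) = 2.1758
V₂ = 15.0 × 6.9172/2.1758 = 15.0 × 3.1791 = 47.6868 m/s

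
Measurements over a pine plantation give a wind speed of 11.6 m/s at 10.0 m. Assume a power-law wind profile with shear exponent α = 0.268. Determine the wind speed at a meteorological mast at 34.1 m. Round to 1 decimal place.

16.1 m/s

Power-law profile: V₂ = V₁ · (z₂/z₁)^α
V₂ = 11.6 × (34.1/10.0)^0.268 = 11.6 × (3.4100)^0.268
    = 11.6 × 1.3892 = 16.1152 m/s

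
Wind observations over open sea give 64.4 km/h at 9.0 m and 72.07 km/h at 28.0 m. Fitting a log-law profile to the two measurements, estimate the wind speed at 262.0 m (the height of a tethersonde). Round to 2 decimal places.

Log law: V ∝ ln(z/z₀). From the pair, with r = V₁/V₂ = 0.89358,
ln z₀ = (ln z₁ − r·ln z₂)/(1 − r) = (2.1972 − 0.89358×3.3322)/0.10642 = -7.3325 → z₀ = 0.0006540 m
V₃ = V₁ · ln(z₃/z₀)/ln(z₁/z₀) = 64.4 × 12.9008/9.5297 = 87.1815 km/h

87.18 km/h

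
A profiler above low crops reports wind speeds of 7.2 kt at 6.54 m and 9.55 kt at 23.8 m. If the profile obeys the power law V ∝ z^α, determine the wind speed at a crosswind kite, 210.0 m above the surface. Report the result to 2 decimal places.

15.37 kt

First find α: α = ln(V₂/V₁)/ln(z₂/z₁) = ln(9.55/7.2)/ln(23.8/6.54) = 0.28246/1.29175 = 0.2187
Extrapolate from 23.8 m to 210.0 m: V₃ = 9.55 × (210.0/23.8)^0.2187 = 9.55 × 1.6098 = 15.3738 kt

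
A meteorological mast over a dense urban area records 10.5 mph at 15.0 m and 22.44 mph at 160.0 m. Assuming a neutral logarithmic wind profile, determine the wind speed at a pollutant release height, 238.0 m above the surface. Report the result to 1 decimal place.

24.4 mph

Log law: V ∝ ln(z/z₀). From the pair, with r = V₁/V₂ = 0.46791,
ln z₀ = (ln z₁ − r·ln z₂)/(1 − r) = (2.7081 − 0.46791×5.0752)/0.53209 = 0.6264 → z₀ = 1.871 m
V₃ = V₁ · ln(z₃/z₀)/ln(z₁/z₀) = 10.5 × 4.8459/2.0816 = 24.4430 mph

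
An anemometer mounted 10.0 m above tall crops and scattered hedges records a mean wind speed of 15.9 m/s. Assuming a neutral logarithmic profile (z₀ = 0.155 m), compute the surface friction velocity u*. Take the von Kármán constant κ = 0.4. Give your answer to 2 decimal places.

u* ≈ 1.53 m/s

Log law: V(z) = (u*/κ) · ln(z/z₀) ⇒ u* = κ · V / ln(z/z₀)
u* = 0.4 × 15.9 / ln(10.0/0.155) = 0.4 × 15.9 / 4.1669
   = 6.3600 / 4.1669 = 1.5263 m/s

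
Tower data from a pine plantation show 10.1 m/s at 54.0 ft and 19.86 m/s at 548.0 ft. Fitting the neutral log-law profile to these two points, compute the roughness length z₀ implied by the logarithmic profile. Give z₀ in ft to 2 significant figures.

z₀ ≈ 4.9 ft

Log law: V(z) ∝ ln(z/z₀). With r = V₁/V₂ = 10.1/19.86 = 0.50856,
r · ln(z₂/z₀) = ln(z₁/z₀) ⇒ ln z₀ = (ln z₁ − r·ln z₂)/(1 − r)
ln z₀ = (3.98898 − 0.50856×6.30628) / 0.49144 = 1.5910
z₀ = exp(1.5910) = 4.908 ft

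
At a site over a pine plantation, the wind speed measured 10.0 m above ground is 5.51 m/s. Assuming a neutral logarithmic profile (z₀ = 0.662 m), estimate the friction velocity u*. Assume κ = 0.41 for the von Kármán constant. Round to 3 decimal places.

Log law: V(z) = (u*/κ) · ln(z/z₀) ⇒ u* = κ · V / ln(z/z₀)
u* = 0.41 × 5.51 / ln(10.0/0.662) = 0.41 × 5.51 / 2.7151
   = 2.2591 / 2.7151 = 0.8321 m/s

u* ≈ 0.832 m/s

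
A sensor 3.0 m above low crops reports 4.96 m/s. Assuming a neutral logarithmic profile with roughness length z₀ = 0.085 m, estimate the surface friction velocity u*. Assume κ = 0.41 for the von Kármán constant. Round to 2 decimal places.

u* ≈ 0.57 m/s

Log law: V(z) = (u*/κ) · ln(z/z₀) ⇒ u* = κ · V / ln(z/z₀)
u* = 0.41 × 4.96 / ln(3.0/0.085) = 0.41 × 4.96 / 3.5637
   = 2.0336 / 3.5637 = 0.5706 m/s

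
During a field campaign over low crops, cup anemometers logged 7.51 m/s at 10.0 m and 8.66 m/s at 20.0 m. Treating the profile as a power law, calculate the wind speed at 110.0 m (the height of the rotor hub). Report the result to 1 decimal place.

12.3 m/s

First find α: α = ln(V₂/V₁)/ln(z₂/z₁) = ln(8.66/7.51)/ln(20.0/10.0) = 0.14248/0.69315 = 0.2056
Extrapolate from 20.0 m to 110.0 m: V₃ = 8.66 × (110.0/20.0)^0.2056 = 8.66 × 1.4197 = 12.2943 m/s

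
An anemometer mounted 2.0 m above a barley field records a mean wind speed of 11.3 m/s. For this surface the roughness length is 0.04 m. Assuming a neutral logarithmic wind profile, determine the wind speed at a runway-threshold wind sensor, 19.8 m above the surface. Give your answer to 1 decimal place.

17.9 m/s

Log law: V(z) ∝ ln(z/z₀), so V₂/V₁ = ln(z₂/z₀) / ln(z₁/z₀).
ln(19.8/0.04) = 6.2046, ln(2.0/0.04) = 3.9120
V₂ = 11.3 × 6.2046/3.9120 = 11.3 × 1.5860 = 17.9221 m/s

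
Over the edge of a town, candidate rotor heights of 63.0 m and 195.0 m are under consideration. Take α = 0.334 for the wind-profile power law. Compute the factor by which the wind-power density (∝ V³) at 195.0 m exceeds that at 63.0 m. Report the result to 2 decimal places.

Speed ratio: V_B/V_A = (z_B/z_A)^α = (195.0/63.0)^0.334 = (3.0952)^0.334 = 1.45845
Power-density ratio: P_B/P_A = (V_B/V_A)³ = (1.45845)³ = 3.10224

3.10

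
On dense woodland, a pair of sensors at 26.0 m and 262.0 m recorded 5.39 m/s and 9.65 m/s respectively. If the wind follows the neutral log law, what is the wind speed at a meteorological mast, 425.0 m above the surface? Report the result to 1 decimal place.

10.5 m/s

Log law: V ∝ ln(z/z₀). From the pair, with r = V₁/V₂ = 0.55855,
ln z₀ = (ln z₁ − r·ln z₂)/(1 − r) = (3.2581 − 0.55855×5.5683)/0.44145 = 0.3350 → z₀ = 1.398 m
V₃ = V₁ · ln(z₃/z₀)/ln(z₁/z₀) = 5.39 × 5.7171/2.9231 = 10.5420 m/s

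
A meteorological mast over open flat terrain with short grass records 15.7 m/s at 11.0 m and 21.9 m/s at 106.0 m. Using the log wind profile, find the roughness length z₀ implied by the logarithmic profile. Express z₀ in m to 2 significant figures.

z₀ ≈ 0.035 m

Log law: V(z) ∝ ln(z/z₀). With r = V₁/V₂ = 15.7/21.9 = 0.71689,
r · ln(z₂/z₀) = ln(z₁/z₀) ⇒ ln z₀ = (ln z₁ − r·ln z₂)/(1 − r)
ln z₀ = (2.39790 − 0.71689×4.66344) / 0.28311 = -3.3390
z₀ = exp(-3.3390) = 0.03547 m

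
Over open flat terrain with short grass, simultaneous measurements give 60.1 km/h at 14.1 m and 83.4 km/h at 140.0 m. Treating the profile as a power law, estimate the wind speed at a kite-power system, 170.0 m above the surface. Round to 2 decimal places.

First find α: α = ln(V₂/V₁)/ln(z₂/z₁) = ln(83.4/60.1)/ln(140.0/14.1) = 0.32764/2.29547 = 0.1427
Extrapolate from 140.0 m to 170.0 m: V₃ = 83.4 × (170.0/140.0)^0.1427 = 83.4 × 1.0281 = 85.7435 km/h

85.74 km/h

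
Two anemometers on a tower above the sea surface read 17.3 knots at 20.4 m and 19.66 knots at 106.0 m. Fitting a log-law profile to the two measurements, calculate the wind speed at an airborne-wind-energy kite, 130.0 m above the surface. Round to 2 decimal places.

19.95 knots

Log law: V ∝ ln(z/z₀). From the pair, with r = V₁/V₂ = 0.87996,
ln z₀ = (ln z₁ − r·ln z₂)/(1 − r) = (3.0155 − 0.87996×4.6634)/0.12004 = -9.0644 → z₀ = 0.0001157 m
V₃ = V₁ · ln(z₃/z₀)/ln(z₁/z₀) = 17.3 × 13.9320/12.0800 = 19.9523 knots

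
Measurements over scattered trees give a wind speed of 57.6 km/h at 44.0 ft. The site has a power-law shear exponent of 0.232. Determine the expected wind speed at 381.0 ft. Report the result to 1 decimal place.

95.0 km/h

Power-law profile: V₂ = V₁ · (z₂/z₁)^α
V₂ = 57.6 × (381.0/44.0)^0.232 = 57.6 × (8.6591)^0.232
    = 57.6 × 1.6500 = 95.0421 km/h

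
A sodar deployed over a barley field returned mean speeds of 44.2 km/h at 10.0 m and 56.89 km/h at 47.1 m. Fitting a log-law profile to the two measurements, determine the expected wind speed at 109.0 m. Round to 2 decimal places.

Log law: V ∝ ln(z/z₀). From the pair, with r = V₁/V₂ = 0.77694,
ln z₀ = (ln z₁ − r·ln z₂)/(1 − r) = (2.3026 − 0.77694×3.8523)/0.22306 = -3.0951 → z₀ = 0.04527 m
V₃ = V₁ · ln(z₃/z₀)/ln(z₁/z₀) = 44.2 × 7.7864/5.3977 = 63.7610 km/h

63.76 km/h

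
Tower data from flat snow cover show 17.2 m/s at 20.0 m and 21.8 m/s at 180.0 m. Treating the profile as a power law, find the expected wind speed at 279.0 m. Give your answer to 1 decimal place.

22.9 m/s

First find α: α = ln(V₂/V₁)/ln(z₂/z₁) = ln(21.8/17.2)/ln(180.0/20.0) = 0.23700/2.19722 = 0.1079
Extrapolate from 180.0 m to 279.0 m: V₃ = 21.8 × (279.0/180.0)^0.1079 = 21.8 × 1.0484 = 22.8553 m/s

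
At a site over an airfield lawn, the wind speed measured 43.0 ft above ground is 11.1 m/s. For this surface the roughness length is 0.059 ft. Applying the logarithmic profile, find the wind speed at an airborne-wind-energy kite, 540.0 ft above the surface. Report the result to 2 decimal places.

15.36 m/s

Log law: V(z) ∝ ln(z/z₀), so V₂/V₁ = ln(z₂/z₀) / ln(z₁/z₀).
ln(540.0/0.059) = 9.1218, ln(43.0/0.059) = 6.5914
V₂ = 11.1 × 9.1218/6.5914 = 11.1 × 1.3839 = 15.3612 m/s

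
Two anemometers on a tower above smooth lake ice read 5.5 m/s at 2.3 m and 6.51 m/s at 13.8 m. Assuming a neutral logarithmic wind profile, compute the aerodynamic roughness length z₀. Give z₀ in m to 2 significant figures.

z₀ ≈ 0.00013 m

Log law: V(z) ∝ ln(z/z₀). With r = V₁/V₂ = 5.5/6.51 = 0.84485,
r · ln(z₂/z₀) = ln(z₁/z₀) ⇒ ln z₀ = (ln z₁ − r·ln z₂)/(1 − r)
ln z₀ = (0.83291 − 0.84485×2.62467) / 0.15515 = -8.9242
z₀ = exp(-8.9242) = 0.0001331 m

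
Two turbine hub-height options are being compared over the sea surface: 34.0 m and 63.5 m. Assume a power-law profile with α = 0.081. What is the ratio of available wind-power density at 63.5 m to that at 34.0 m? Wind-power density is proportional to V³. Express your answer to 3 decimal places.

Speed ratio: V_B/V_A = (z_B/z_A)^α = (63.5/34.0)^0.081 = (1.8676)^0.081 = 1.05190
Power-density ratio: P_B/P_A = (V_B/V_A)³ = (1.05190)³ = 1.16392

1.164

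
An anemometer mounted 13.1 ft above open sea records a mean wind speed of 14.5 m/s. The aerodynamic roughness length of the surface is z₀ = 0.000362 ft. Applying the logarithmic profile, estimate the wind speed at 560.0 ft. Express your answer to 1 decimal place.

Log law: V(z) ∝ ln(z/z₀), so V₂/V₁ = ln(z₂/z₀) / ln(z₁/z₀).
ln(560.0/0.000362) = 14.2518, ln(13.1/0.000362) = 10.4965
V₂ = 14.5 × 14.2518/10.4965 = 14.5 × 1.3578 = 19.6877 m/s

19.7 m/s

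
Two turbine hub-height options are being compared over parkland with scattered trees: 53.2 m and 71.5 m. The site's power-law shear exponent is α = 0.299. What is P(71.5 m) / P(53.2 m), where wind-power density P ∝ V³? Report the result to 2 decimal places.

Speed ratio: V_B/V_A = (z_B/z_A)^α = (71.5/53.2)^0.299 = (1.3440)^0.299 = 1.09242
Power-density ratio: P_B/P_A = (V_B/V_A)³ = (1.09242)³ = 1.30368

1.30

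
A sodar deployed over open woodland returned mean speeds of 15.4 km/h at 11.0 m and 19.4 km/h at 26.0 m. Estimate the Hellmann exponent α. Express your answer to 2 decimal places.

Power law: V₂/V₁ = (z₂/z₁)^α ⇒ α = ln(V₂/V₁) / ln(z₂/z₁)
α = ln(19.4/15.4) / ln(26.0/11.0) = ln(1.2597) / ln(2.3636)
  = 0.23091 / 0.86020 = 0.26843

α ≈ 0.27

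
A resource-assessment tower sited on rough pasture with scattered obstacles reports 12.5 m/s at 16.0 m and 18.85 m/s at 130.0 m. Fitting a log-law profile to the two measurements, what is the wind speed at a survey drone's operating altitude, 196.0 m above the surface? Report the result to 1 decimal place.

20.1 m/s

Log law: V ∝ ln(z/z₀). From the pair, with r = V₁/V₂ = 0.66313,
ln z₀ = (ln z₁ − r·ln z₂)/(1 − r) = (2.7726 − 0.66313×4.8675)/0.33687 = -1.3513 → z₀ = 0.2589 m
V₃ = V₁ · ln(z₃/z₀)/ln(z₁/z₀) = 12.5 × 6.6294/4.1239 = 20.0945 m/s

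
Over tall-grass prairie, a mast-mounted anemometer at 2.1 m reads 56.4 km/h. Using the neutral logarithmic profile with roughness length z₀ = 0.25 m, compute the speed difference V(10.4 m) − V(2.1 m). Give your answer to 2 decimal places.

42.40 km/h

Log law: V₂ = V₁ · ln(z₂/z₀)/ln(z₁/z₀) = 56.4 × 3.7281/2.1282 = 98.7979 km/h
ΔV = 98.7979 − 56.4 = 42.3979 km/h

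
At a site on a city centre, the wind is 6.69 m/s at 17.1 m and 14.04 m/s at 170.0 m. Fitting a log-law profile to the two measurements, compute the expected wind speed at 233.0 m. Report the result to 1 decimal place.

15.0 m/s

Log law: V ∝ ln(z/z₀). From the pair, with r = V₁/V₂ = 0.47650,
ln z₀ = (ln z₁ − r·ln z₂)/(1 − r) = (2.8391 − 0.47650×5.1358)/0.52350 = 0.7486 → z₀ = 2.114 m
V₃ = V₁ · ln(z₃/z₀)/ln(z₁/z₀) = 6.69 × 4.7024/2.0905 = 15.0488 m/s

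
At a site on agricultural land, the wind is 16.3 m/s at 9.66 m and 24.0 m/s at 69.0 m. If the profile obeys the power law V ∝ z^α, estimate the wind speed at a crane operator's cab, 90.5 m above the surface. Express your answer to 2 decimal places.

First find α: α = ln(V₂/V₁)/ln(z₂/z₁) = ln(24.0/16.3)/ln(69.0/9.66) = 0.38689/1.96611 = 0.1968
Extrapolate from 69.0 m to 90.5 m: V₃ = 24.0 × (90.5/69.0)^0.1968 = 24.0 × 1.0548 = 25.3158 m/s

25.32 m/s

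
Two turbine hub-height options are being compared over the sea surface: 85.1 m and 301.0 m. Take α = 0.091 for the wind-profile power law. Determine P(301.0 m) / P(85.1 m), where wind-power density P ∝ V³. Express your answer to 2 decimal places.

1.41

Speed ratio: V_B/V_A = (z_B/z_A)^α = (301.0/85.1)^0.091 = (3.5370)^0.091 = 1.12183
Power-density ratio: P_B/P_A = (V_B/V_A)³ = (1.12183)³ = 1.41182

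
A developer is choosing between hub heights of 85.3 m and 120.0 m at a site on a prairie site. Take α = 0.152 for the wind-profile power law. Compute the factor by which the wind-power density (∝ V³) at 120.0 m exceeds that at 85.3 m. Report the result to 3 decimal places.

1.168

Speed ratio: V_B/V_A = (z_B/z_A)^α = (120.0/85.3)^0.152 = (1.4068)^0.152 = 1.05325
Power-density ratio: P_B/P_A = (V_B/V_A)³ = (1.05325)³ = 1.16841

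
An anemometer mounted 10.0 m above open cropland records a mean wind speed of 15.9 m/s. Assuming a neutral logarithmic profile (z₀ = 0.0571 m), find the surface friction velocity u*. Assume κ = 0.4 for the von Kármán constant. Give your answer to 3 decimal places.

Log law: V(z) = (u*/κ) · ln(z/z₀) ⇒ u* = κ · V / ln(z/z₀)
u* = 0.4 × 15.9 / ln(10.0/0.0571) = 0.4 × 15.9 / 5.1655
   = 6.3600 / 5.1655 = 1.2312 m/s

u* ≈ 1.231 m/s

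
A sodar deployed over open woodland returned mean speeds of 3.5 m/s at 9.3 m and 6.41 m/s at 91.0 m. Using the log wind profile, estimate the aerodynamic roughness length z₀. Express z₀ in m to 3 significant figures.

Log law: V(z) ∝ ln(z/z₀). With r = V₁/V₂ = 3.5/6.41 = 0.54602,
r · ln(z₂/z₀) = ln(z₁/z₀) ⇒ ln z₀ = (ln z₁ − r·ln z₂)/(1 − r)
ln z₀ = (2.23001 − 0.54602×4.51086) / 0.45398 = -0.5133
z₀ = exp(-0.5133) = 0.5985 m

z₀ ≈ 0.599 m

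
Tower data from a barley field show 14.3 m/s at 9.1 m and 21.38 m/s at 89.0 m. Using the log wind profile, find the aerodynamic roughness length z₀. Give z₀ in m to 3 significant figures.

z₀ ≈ 0.0909 m

Log law: V(z) ∝ ln(z/z₀). With r = V₁/V₂ = 14.3/21.38 = 0.66885,
r · ln(z₂/z₀) = ln(z₁/z₀) ⇒ ln z₀ = (ln z₁ − r·ln z₂)/(1 − r)
ln z₀ = (2.20827 − 0.66885×4.48864) / 0.33115 = -2.3975
z₀ = exp(-2.3975) = 0.09094 m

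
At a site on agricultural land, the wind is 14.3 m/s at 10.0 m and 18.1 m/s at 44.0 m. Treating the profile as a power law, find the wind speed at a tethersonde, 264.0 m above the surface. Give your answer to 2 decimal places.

24.07 m/s

First find α: α = ln(V₂/V₁)/ln(z₂/z₁) = ln(18.1/14.3)/ln(44.0/10.0) = 0.23565/1.48160 = 0.1591
Extrapolate from 44.0 m to 264.0 m: V₃ = 18.1 × (264.0/44.0)^0.1591 = 18.1 × 1.3297 = 24.0683 m/s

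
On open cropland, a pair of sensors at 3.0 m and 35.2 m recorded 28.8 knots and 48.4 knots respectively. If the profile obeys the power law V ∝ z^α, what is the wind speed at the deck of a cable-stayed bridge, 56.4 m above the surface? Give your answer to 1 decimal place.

53.5 knots

First find α: α = ln(V₂/V₁)/ln(z₂/z₁) = ln(48.4/28.8)/ln(35.2/3.0) = 0.51912/2.46243 = 0.2108
Extrapolate from 35.2 m to 56.4 m: V₃ = 48.4 × (56.4/35.2)^0.2108 = 48.4 × 1.1045 = 53.4573 knots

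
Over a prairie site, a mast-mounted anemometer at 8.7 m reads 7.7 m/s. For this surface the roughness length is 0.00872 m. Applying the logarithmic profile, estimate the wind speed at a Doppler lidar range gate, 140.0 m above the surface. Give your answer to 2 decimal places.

Log law: V(z) ∝ ln(z/z₀), so V₂/V₁ = ln(z₂/z₀) / ln(z₁/z₀).
ln(140.0/0.00872) = 9.6838, ln(8.7/0.00872) = 6.9055
V₂ = 7.7 × 9.6838/6.9055 = 7.7 × 1.4023 = 10.7980 m/s

10.80 m/s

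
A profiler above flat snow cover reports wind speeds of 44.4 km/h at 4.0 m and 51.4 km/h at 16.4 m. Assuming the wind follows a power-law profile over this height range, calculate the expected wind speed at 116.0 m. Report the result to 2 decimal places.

First find α: α = ln(V₂/V₁)/ln(z₂/z₁) = ln(51.4/44.4)/ln(16.4/4.0) = 0.14640/1.41099 = 0.1038
Extrapolate from 16.4 m to 116.0 m: V₃ = 51.4 × (116.0/16.4)^0.1038 = 51.4 × 1.2250 = 62.9674 km/h

62.97 km/h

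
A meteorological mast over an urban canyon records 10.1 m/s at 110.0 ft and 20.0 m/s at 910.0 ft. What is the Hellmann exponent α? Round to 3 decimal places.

Power law: V₂/V₁ = (z₂/z₁)^α ⇒ α = ln(V₂/V₁) / ln(z₂/z₁)
α = ln(20.0/10.1) / ln(910.0/110.0) = ln(1.9802) / ln(8.2727)
  = 0.68320 / 2.11296 = 0.32334

α ≈ 0.323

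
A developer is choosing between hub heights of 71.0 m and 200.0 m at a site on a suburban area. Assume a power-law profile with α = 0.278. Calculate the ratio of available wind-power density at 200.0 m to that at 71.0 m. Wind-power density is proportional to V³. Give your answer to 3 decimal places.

2.372

Speed ratio: V_B/V_A = (z_B/z_A)^α = (200.0/71.0)^0.278 = (2.8169)^0.278 = 1.33363
Power-density ratio: P_B/P_A = (V_B/V_A)³ = (1.33363)³ = 2.37197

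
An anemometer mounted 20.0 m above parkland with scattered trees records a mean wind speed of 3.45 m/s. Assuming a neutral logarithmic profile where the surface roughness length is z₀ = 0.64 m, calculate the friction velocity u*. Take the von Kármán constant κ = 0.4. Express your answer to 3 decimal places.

u* ≈ 0.401 m/s

Log law: V(z) = (u*/κ) · ln(z/z₀) ⇒ u* = κ · V / ln(z/z₀)
u* = 0.4 × 3.45 / ln(20.0/0.64) = 0.4 × 3.45 / 3.4420
   = 1.3800 / 3.4420 = 0.4009 m/s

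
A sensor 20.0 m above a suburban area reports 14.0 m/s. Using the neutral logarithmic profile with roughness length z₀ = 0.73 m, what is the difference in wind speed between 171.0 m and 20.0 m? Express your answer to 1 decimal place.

9.1 m/s

Log law: V₂ = V₁ · ln(z₂/z₀)/ln(z₁/z₀) = 14.0 × 5.4564/3.3104 = 23.0752 m/s
ΔV = 23.0752 − 14.0 = 9.0752 m/s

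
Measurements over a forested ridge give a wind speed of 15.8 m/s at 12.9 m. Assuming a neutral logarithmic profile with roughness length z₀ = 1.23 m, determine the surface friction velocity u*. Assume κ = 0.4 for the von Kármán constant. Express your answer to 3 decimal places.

Log law: V(z) = (u*/κ) · ln(z/z₀) ⇒ u* = κ · V / ln(z/z₀)
u* = 0.4 × 15.8 / ln(12.9/1.23) = 0.4 × 15.8 / 2.3502
   = 6.3200 / 2.3502 = 2.6891 m/s

u* ≈ 2.689 m/s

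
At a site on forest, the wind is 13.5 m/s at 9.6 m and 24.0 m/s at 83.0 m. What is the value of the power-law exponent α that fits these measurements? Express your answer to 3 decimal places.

Power law: V₂/V₁ = (z₂/z₁)^α ⇒ α = ln(V₂/V₁) / ln(z₂/z₁)
α = ln(24.0/13.5) / ln(83.0/9.6) = ln(1.7778) / ln(8.6458)
  = 0.57536 / 2.15708 = 0.26673

α ≈ 0.267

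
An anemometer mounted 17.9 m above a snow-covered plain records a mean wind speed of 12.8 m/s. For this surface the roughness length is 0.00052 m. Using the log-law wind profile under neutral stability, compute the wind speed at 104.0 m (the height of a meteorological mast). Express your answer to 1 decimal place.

15.0 m/s

Log law: V(z) ∝ ln(z/z₀), so V₂/V₁ = ln(z₂/z₀) / ln(z₁/z₀).
ln(104.0/0.00052) = 12.2061, ln(17.9/0.00052) = 10.4465
V₂ = 12.8 × 12.2061/10.4465 = 12.8 × 1.1684 = 14.9560 m/s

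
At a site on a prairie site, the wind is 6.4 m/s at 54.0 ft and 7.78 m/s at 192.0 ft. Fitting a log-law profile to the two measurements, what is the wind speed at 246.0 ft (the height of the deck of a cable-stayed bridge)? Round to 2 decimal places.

Log law: V ∝ ln(z/z₀). From the pair, with r = V₁/V₂ = 0.82262,
ln z₀ = (ln z₁ − r·ln z₂)/(1 − r) = (3.9890 − 0.82262×5.2575)/0.17738 = -1.8940 → z₀ = 0.1505 ft
V₃ = V₁ · ln(z₃/z₀)/ln(z₁/z₀) = 6.4 × 7.3993/5.8830 = 8.0496 m/s

8.05 m/s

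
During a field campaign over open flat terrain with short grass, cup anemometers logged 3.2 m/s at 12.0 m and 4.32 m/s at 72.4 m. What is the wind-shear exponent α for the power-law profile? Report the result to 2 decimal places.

Power law: V₂/V₁ = (z₂/z₁)^α ⇒ α = ln(V₂/V₁) / ln(z₂/z₁)
α = ln(4.32/3.2) / ln(72.4/12.0) = ln(1.3500) / ln(6.0333)
  = 0.30010 / 1.79730 = 0.16698

α ≈ 0.17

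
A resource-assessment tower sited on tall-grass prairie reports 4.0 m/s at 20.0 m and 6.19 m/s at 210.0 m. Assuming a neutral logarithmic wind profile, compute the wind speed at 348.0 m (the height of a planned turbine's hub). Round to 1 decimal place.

6.7 m/s

Log law: V ∝ ln(z/z₀). From the pair, with r = V₁/V₂ = 0.64620,
ln z₀ = (ln z₁ − r·ln z₂)/(1 − r) = (2.9957 − 0.64620×5.3471)/0.35380 = -1.2990 → z₀ = 0.2728 m
V₃ = V₁ · ln(z₃/z₀)/ln(z₁/z₀) = 4.0 × 7.1512/4.2947 = 6.6604 m/s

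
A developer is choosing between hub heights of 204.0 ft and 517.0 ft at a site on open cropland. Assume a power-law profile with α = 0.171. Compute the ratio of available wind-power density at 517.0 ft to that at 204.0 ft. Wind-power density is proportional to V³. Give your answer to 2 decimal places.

Speed ratio: V_B/V_A = (z_B/z_A)^α = (517.0/204.0)^0.171 = (2.5343)^0.171 = 1.17236
Power-density ratio: P_B/P_A = (V_B/V_A)³ = (1.17236)³ = 1.61131

1.61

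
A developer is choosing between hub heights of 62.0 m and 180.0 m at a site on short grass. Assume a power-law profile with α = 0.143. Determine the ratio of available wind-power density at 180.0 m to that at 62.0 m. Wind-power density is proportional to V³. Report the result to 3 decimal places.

Speed ratio: V_B/V_A = (z_B/z_A)^α = (180.0/62.0)^0.143 = (2.9032)^0.143 = 1.16464
Power-density ratio: P_B/P_A = (V_B/V_A)³ = (1.16464)³ = 1.57970

1.580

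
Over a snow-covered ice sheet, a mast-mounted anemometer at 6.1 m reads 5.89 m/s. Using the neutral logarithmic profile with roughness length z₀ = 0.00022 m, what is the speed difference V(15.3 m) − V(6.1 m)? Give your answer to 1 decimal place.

0.5 m/s

Log law: V₂ = V₁ · ln(z₂/z₀)/ln(z₁/z₀) = 5.89 × 11.1497/10.2302 = 6.4194 m/s
ΔV = 6.4194 − 5.89 = 0.5294 m/s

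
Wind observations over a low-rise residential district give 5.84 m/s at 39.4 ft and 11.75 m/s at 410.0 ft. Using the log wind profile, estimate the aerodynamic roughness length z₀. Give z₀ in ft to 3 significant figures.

z₀ ≈ 3.89 ft

Log law: V(z) ∝ ln(z/z₀). With r = V₁/V₂ = 5.84/11.75 = 0.49702,
r · ln(z₂/z₀) = ln(z₁/z₀) ⇒ ln z₀ = (ln z₁ − r·ln z₂)/(1 − r)
ln z₀ = (3.67377 − 0.49702×6.01616) / 0.50298 = 1.3591
z₀ = exp(1.3591) = 3.893 ft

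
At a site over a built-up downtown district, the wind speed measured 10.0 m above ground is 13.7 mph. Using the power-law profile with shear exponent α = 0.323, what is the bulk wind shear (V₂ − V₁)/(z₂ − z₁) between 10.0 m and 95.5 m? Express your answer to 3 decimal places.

0.172 mph/m

Power law: V₂ = V₁ · (z₂/z₁)^α = 13.7 × (9.5500)^0.323 = 28.3963 mph
ΔV/Δz = (28.3963 − 13.7)/(95.5 − 10.0) = 14.6963/85.5000 = 0.17189 mph/m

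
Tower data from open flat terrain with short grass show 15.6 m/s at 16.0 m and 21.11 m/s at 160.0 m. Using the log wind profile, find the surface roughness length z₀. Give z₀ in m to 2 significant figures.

Log law: V(z) ∝ ln(z/z₀). With r = V₁/V₂ = 15.6/21.11 = 0.73899,
r · ln(z₂/z₀) = ln(z₁/z₀) ⇒ ln z₀ = (ln z₁ − r·ln z₂)/(1 − r)
ln z₀ = (2.77259 − 0.73899×5.07517) / 0.26101 = -3.7465
z₀ = exp(-3.7465) = 0.02360 m

z₀ ≈ 0.024 m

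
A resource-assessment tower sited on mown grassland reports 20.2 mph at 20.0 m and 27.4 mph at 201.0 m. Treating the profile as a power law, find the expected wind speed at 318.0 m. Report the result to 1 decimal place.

First find α: α = ln(V₂/V₁)/ln(z₂/z₁) = ln(27.4/20.2)/ln(201.0/20.0) = 0.30486/2.30757 = 0.1321
Extrapolate from 201.0 m to 318.0 m: V₃ = 27.4 × (318.0/201.0)^0.1321 = 27.4 × 1.0625 = 29.1120 mph

29.1 mph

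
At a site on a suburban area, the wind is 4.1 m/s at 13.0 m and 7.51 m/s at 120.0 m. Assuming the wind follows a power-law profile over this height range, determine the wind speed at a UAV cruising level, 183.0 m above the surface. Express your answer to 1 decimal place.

First find α: α = ln(V₂/V₁)/ln(z₂/z₁) = ln(7.51/4.1)/ln(120.0/13.0) = 0.60525/2.22254 = 0.2723
Extrapolate from 120.0 m to 183.0 m: V₃ = 7.51 × (183.0/120.0)^0.2723 = 7.51 × 1.1218 = 8.4246 m/s

8.4 m/s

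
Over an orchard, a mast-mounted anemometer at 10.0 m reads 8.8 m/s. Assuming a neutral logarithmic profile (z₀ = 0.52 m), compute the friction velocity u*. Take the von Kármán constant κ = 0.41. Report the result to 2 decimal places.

u* ≈ 1.22 m/s

Log law: V(z) = (u*/κ) · ln(z/z₀) ⇒ u* = κ · V / ln(z/z₀)
u* = 0.41 × 8.8 / ln(10.0/0.52) = 0.41 × 8.8 / 2.9565
   = 3.6080 / 2.9565 = 1.2204 m/s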